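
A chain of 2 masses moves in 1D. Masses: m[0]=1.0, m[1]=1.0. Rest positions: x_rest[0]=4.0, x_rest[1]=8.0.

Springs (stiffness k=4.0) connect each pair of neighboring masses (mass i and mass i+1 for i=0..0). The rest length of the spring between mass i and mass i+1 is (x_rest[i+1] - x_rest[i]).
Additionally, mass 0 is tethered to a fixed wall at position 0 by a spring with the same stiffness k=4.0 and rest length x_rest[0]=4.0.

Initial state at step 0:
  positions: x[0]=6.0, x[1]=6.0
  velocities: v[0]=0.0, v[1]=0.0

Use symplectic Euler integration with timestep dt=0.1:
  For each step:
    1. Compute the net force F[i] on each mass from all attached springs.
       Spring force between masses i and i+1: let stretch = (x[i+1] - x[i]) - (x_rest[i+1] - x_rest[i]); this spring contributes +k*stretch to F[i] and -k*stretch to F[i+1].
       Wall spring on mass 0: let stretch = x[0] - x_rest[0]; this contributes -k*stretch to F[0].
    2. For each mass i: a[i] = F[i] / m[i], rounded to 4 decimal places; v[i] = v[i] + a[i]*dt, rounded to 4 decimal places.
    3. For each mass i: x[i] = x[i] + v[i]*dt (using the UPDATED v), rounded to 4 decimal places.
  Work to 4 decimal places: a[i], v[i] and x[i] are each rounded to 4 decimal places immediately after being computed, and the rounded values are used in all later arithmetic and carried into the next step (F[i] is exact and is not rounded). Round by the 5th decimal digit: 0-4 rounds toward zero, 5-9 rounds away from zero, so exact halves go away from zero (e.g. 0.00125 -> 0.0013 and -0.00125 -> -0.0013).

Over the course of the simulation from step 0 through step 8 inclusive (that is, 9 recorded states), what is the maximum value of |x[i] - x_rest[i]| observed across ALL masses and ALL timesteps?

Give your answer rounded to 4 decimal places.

Step 0: x=[6.0000 6.0000] v=[0.0000 0.0000]
Step 1: x=[5.7600 6.1600] v=[-2.4000 1.6000]
Step 2: x=[5.3056 6.4640] v=[-4.5440 3.0400]
Step 3: x=[4.6853 6.8817] v=[-6.2029 4.1766]
Step 4: x=[3.9655 7.3715] v=[-7.1985 4.8980]
Step 5: x=[3.2233 7.8851] v=[-7.4223 5.1356]
Step 6: x=[2.5386 8.3722] v=[-6.8469 4.8709]
Step 7: x=[1.9857 8.7860] v=[-5.5289 4.1375]
Step 8: x=[1.6254 9.0877] v=[-3.6031 3.0174]
Max displacement = 2.3746

Answer: 2.3746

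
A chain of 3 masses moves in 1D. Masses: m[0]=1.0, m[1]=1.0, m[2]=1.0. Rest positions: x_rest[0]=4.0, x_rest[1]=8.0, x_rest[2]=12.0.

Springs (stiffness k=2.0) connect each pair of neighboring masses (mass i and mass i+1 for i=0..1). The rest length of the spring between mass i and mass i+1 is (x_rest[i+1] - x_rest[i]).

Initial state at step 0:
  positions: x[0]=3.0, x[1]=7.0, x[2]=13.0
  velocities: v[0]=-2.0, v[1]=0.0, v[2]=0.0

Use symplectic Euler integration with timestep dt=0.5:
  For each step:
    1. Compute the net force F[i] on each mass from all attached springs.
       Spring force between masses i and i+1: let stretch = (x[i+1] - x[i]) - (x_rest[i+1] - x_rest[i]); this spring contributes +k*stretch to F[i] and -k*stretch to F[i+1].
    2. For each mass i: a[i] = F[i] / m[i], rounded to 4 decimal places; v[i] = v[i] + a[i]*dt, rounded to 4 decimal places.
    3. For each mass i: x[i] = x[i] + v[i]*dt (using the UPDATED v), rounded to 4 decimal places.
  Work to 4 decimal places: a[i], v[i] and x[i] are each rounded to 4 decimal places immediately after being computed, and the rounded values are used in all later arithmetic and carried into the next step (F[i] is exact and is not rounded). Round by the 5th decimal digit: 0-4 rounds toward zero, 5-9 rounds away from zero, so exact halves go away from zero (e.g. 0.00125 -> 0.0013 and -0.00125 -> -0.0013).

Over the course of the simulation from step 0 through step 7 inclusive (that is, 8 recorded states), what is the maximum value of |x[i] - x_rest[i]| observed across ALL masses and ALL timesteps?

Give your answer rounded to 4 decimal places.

Step 0: x=[3.0000 7.0000 13.0000] v=[-2.0000 0.0000 0.0000]
Step 1: x=[2.0000 8.0000 12.0000] v=[-2.0000 2.0000 -2.0000]
Step 2: x=[2.0000 8.0000 11.0000] v=[0.0000 0.0000 -2.0000]
Step 3: x=[3.0000 6.5000 10.5000] v=[2.0000 -3.0000 -1.0000]
Step 4: x=[3.7500 5.2500 10.0000] v=[1.5000 -2.5000 -1.0000]
Step 5: x=[3.2500 5.6250 9.1250] v=[-1.0000 0.7500 -1.7500]
Step 6: x=[1.9375 6.5625 8.5000] v=[-2.6250 1.8750 -1.2500]
Step 7: x=[0.9375 6.1563 8.9063] v=[-2.0000 -0.8125 0.8125]
Max displacement = 3.5000

Answer: 3.5000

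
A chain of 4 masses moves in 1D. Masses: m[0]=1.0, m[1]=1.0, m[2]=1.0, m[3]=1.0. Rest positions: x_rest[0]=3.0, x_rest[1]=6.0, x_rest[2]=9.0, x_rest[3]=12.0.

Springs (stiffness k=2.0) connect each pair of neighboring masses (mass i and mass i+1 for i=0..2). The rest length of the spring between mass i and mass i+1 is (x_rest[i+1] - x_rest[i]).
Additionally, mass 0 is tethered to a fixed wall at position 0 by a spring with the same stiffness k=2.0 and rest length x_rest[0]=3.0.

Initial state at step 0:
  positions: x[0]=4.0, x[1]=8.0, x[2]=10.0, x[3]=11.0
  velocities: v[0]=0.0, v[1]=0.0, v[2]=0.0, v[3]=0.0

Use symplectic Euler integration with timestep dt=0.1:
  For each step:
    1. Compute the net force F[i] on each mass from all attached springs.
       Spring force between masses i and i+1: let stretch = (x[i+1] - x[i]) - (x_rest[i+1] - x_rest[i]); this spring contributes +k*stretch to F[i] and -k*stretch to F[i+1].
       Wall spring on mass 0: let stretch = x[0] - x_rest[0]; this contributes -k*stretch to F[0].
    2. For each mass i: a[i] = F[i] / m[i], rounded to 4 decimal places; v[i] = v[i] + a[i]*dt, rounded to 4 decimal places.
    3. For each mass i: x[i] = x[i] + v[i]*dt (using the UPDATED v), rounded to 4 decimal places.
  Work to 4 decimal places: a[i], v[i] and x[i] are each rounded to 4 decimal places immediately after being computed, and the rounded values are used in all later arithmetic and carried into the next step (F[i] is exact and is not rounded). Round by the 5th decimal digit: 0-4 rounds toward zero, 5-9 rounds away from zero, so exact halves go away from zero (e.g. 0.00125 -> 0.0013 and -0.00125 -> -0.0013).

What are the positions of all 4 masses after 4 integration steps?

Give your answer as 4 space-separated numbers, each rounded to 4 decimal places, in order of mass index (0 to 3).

Step 0: x=[4.0000 8.0000 10.0000 11.0000] v=[0.0000 0.0000 0.0000 0.0000]
Step 1: x=[4.0000 7.9600 9.9800 11.0400] v=[0.0000 -0.4000 -0.2000 0.4000]
Step 2: x=[3.9992 7.8812 9.9408 11.1188] v=[-0.0080 -0.7880 -0.3920 0.7880]
Step 3: x=[3.9961 7.7660 9.8840 11.2340] v=[-0.0314 -1.1525 -0.5683 1.1524]
Step 4: x=[3.9884 7.6177 9.8118 11.3822] v=[-0.0766 -1.4829 -0.7219 1.4824]

Answer: 3.9884 7.6177 9.8118 11.3822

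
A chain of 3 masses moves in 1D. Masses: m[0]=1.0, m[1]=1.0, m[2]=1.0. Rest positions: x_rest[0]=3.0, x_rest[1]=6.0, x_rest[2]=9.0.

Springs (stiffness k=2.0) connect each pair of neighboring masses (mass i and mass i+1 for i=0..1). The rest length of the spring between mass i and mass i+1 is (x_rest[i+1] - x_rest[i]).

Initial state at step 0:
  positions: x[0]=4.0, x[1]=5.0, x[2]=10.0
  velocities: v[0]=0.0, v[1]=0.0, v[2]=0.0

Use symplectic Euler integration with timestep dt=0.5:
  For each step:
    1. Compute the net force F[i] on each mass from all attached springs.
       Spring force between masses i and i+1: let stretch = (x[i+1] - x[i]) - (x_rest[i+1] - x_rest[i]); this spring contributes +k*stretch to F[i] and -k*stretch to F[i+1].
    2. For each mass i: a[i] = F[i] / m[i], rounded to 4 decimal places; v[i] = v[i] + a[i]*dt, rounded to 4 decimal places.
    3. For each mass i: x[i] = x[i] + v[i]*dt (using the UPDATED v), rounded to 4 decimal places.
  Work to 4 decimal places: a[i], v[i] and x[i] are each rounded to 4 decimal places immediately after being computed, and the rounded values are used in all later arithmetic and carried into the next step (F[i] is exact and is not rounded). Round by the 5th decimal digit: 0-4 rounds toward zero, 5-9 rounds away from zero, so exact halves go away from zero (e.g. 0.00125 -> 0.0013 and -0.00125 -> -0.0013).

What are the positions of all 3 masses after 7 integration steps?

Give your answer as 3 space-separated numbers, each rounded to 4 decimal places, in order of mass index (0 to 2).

Answer: 2.5782 7.8438 8.5782

Derivation:
Step 0: x=[4.0000 5.0000 10.0000] v=[0.0000 0.0000 0.0000]
Step 1: x=[3.0000 7.0000 9.0000] v=[-2.0000 4.0000 -2.0000]
Step 2: x=[2.5000 8.0000 8.5000] v=[-1.0000 2.0000 -1.0000]
Step 3: x=[3.2500 6.5000 9.2500] v=[1.5000 -3.0000 1.5000]
Step 4: x=[4.1250 4.7500 10.1250] v=[1.7500 -3.5000 1.7500]
Step 5: x=[3.8125 5.3750 9.8125] v=[-0.6250 1.2500 -0.6250]
Step 6: x=[2.7813 7.4375 8.7813] v=[-2.0625 4.1250 -2.0625]
Step 7: x=[2.5782 7.8438 8.5782] v=[-0.4063 0.8126 -0.4063]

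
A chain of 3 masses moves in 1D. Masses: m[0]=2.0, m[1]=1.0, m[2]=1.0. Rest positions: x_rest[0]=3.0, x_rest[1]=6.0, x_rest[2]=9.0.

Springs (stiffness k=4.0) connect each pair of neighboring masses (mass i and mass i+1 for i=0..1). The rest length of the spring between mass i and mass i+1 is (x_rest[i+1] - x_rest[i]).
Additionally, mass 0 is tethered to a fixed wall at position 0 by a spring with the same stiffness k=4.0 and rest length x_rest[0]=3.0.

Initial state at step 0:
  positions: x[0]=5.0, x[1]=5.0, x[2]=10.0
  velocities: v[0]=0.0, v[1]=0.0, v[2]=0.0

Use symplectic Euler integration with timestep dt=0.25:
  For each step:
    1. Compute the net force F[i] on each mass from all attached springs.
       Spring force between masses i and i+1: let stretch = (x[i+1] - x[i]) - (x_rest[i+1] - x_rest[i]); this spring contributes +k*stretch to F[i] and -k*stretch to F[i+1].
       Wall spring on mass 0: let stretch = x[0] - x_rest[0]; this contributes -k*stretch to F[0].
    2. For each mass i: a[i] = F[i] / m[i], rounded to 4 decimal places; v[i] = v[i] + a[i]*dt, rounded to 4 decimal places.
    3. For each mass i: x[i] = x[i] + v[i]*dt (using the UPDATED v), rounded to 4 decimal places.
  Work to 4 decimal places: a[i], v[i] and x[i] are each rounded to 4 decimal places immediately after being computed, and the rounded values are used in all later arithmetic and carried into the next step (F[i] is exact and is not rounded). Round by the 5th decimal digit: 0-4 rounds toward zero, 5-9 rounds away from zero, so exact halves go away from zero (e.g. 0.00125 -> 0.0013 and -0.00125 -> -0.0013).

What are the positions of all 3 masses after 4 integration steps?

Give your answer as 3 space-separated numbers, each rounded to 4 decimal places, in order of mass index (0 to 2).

Step 0: x=[5.0000 5.0000 10.0000] v=[0.0000 0.0000 0.0000]
Step 1: x=[4.3750 6.2500 9.5000] v=[-2.5000 5.0000 -2.0000]
Step 2: x=[3.4375 7.8438 8.9375] v=[-3.7500 6.3750 -2.2500]
Step 3: x=[2.6211 8.6094 8.8516] v=[-3.2656 3.0624 -0.3437]
Step 4: x=[2.2256 7.9385 9.4551] v=[-1.5820 -2.6837 2.4141]

Answer: 2.2256 7.9385 9.4551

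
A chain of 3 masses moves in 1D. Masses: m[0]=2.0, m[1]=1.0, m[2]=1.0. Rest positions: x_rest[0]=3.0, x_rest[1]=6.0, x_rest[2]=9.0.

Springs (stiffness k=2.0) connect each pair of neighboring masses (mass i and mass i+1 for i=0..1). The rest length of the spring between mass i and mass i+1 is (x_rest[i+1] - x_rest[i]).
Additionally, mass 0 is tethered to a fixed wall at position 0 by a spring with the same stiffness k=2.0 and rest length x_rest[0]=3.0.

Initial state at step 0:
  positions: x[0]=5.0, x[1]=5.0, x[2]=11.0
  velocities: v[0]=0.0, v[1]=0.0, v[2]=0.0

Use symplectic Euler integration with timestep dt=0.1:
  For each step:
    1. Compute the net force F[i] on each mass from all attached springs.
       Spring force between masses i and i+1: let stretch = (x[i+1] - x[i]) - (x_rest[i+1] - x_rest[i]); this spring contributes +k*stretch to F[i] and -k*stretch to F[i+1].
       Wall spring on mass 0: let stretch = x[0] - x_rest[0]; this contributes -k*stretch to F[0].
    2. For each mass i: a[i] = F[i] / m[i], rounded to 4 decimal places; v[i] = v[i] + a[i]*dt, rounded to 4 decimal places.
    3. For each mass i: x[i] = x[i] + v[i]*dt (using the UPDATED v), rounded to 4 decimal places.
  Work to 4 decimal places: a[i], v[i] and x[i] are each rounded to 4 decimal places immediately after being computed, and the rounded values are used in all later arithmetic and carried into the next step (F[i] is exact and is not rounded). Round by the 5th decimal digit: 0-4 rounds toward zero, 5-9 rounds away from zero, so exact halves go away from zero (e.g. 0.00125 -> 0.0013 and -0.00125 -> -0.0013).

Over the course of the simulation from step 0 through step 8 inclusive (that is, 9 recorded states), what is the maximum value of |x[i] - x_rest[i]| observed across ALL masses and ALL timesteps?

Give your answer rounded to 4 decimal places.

Answer: 2.0223

Derivation:
Step 0: x=[5.0000 5.0000 11.0000] v=[0.0000 0.0000 0.0000]
Step 1: x=[4.9500 5.1200 10.9400] v=[-0.5000 1.2000 -0.6000]
Step 2: x=[4.8522 5.3530 10.8236] v=[-0.9780 2.3300 -1.1640]
Step 3: x=[4.7109 5.6854 10.6578] v=[-1.4131 3.3240 -1.6581]
Step 4: x=[4.5322 6.0978 10.4525] v=[-1.7867 4.1236 -2.0526]
Step 5: x=[4.3239 6.5659 10.2202] v=[-2.0834 4.6814 -2.3235]
Step 6: x=[4.0947 7.0623 9.9748] v=[-2.2916 4.9639 -2.4544]
Step 7: x=[3.8543 7.5576 9.7311] v=[-2.4043 4.9529 -2.4369]
Step 8: x=[3.6124 8.0223 9.5039] v=[-2.4194 4.6469 -2.2716]
Max displacement = 2.0223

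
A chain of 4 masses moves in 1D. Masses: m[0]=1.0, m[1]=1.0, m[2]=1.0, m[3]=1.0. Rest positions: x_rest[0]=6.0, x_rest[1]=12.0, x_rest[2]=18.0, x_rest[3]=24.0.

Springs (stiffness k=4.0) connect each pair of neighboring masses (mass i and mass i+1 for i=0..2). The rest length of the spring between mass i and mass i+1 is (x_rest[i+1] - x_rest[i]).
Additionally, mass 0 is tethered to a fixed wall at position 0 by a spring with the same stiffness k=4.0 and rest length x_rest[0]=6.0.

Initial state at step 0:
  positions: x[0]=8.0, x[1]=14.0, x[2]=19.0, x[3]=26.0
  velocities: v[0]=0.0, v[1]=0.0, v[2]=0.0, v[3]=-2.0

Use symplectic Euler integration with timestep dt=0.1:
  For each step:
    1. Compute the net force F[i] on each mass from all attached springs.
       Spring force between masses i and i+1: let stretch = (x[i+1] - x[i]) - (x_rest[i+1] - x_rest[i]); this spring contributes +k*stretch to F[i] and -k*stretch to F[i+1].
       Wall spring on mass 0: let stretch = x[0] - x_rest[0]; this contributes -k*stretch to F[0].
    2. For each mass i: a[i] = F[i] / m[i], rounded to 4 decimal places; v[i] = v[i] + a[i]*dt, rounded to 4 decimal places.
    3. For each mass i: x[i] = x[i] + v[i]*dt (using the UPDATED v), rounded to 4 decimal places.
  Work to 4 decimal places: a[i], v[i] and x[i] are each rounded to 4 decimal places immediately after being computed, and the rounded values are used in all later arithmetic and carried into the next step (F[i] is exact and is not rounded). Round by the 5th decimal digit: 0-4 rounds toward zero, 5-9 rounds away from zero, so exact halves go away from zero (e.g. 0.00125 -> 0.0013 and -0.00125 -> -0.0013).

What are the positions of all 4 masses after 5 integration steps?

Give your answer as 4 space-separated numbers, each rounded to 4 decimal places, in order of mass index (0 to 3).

Answer: 6.9608 13.4939 19.7526 24.6996

Derivation:
Step 0: x=[8.0000 14.0000 19.0000 26.0000] v=[0.0000 0.0000 0.0000 -2.0000]
Step 1: x=[7.9200 13.9600 19.0800 25.7600] v=[-0.8000 -0.4000 0.8000 -2.4000]
Step 2: x=[7.7648 13.8832 19.2224 25.4928] v=[-1.5520 -0.7680 1.4240 -2.6720]
Step 3: x=[7.5437 13.7752 19.4021 25.2148] v=[-2.2106 -1.0797 1.7965 -2.7802]
Step 4: x=[7.2702 13.6431 19.5892 24.9443] v=[-2.7355 -1.3215 1.8708 -2.7053]
Step 5: x=[6.9608 13.4939 19.7526 24.6996] v=[-3.0944 -1.4922 1.6344 -2.4473]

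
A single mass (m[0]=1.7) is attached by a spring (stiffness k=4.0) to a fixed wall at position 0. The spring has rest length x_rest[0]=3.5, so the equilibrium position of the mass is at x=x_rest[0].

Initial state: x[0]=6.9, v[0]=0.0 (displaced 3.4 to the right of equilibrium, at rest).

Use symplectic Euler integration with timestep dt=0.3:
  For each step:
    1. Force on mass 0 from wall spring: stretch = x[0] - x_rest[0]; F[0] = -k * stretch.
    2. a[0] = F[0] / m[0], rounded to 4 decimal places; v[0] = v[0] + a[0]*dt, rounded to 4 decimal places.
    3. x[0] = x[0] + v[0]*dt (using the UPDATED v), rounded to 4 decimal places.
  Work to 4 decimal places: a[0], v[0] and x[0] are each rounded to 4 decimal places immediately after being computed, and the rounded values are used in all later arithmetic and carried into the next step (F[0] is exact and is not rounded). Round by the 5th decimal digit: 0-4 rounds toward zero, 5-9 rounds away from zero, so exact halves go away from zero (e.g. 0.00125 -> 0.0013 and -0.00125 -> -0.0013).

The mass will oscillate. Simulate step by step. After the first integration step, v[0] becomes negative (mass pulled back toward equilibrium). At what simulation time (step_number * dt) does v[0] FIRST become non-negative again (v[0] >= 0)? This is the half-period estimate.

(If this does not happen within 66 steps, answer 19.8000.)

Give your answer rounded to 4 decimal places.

Step 0: x=[6.9000] v=[0.0000]
Step 1: x=[6.1800] v=[-2.4000]
Step 2: x=[4.8925] v=[-4.2918]
Step 3: x=[3.3101] v=[-5.2748]
Step 4: x=[1.7679] v=[-5.1408]
Step 5: x=[0.5924] v=[-3.9182]
Step 6: x=[0.0327] v=[-1.8658]
Step 7: x=[0.2072] v=[0.5817]
First v>=0 after going negative at step 7, time=2.1000

Answer: 2.1000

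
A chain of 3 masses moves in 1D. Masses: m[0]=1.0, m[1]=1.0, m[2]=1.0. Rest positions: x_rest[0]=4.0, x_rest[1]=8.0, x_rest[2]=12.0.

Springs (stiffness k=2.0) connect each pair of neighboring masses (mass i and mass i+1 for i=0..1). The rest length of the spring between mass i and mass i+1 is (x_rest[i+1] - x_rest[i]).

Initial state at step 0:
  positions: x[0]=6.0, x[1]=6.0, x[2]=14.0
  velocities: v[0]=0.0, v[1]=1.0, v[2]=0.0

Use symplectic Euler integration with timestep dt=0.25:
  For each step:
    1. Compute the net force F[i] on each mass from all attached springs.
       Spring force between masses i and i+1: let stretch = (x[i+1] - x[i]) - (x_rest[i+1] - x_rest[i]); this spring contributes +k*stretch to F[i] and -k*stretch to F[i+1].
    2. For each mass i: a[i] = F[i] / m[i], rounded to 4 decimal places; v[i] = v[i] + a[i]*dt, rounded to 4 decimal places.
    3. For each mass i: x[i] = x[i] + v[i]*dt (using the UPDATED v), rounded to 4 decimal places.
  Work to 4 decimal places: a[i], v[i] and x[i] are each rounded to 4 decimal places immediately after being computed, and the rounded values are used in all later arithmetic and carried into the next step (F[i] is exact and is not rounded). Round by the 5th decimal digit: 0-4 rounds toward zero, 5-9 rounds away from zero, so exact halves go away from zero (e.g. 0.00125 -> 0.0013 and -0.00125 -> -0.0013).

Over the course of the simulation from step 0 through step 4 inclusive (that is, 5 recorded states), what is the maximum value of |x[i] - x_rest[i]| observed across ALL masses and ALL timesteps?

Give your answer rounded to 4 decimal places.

Step 0: x=[6.0000 6.0000 14.0000] v=[0.0000 1.0000 0.0000]
Step 1: x=[5.5000 7.2500 13.5000] v=[-2.0000 5.0000 -2.0000]
Step 2: x=[4.7188 9.0625 12.7188] v=[-3.1250 7.2500 -3.1250]
Step 3: x=[3.9805 10.7891 11.9805] v=[-2.9532 6.9063 -2.9532]
Step 4: x=[3.5933 11.8135 11.5933] v=[-1.5489 4.0977 -1.5489]
Max displacement = 3.8135

Answer: 3.8135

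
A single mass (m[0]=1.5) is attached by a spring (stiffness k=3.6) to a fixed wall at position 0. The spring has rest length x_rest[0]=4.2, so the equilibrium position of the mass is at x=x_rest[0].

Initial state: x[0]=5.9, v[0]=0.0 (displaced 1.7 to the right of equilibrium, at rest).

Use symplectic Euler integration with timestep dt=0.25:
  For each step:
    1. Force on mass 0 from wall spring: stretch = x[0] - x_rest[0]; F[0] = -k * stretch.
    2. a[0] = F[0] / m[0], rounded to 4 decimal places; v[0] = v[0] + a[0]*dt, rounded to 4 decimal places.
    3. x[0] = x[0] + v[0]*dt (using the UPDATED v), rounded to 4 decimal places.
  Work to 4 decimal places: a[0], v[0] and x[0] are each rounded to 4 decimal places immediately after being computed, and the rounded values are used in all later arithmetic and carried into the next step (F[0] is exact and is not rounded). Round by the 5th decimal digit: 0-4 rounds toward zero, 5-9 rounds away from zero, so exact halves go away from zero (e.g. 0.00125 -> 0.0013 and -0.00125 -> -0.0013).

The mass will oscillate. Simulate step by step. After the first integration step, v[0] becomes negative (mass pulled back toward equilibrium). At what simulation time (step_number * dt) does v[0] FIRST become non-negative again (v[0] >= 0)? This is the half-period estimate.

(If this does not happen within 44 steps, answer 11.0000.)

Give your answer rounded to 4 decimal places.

Step 0: x=[5.9000] v=[0.0000]
Step 1: x=[5.6450] v=[-1.0200]
Step 2: x=[5.1733] v=[-1.8870]
Step 3: x=[4.5556] v=[-2.4710]
Step 4: x=[3.8845] v=[-2.6844]
Step 5: x=[3.2607] v=[-2.4951]
Step 6: x=[2.7778] v=[-1.9315]
Step 7: x=[2.5083] v=[-1.0782]
Step 8: x=[2.4925] v=[-0.0632]
Step 9: x=[2.7328] v=[0.9613]
First v>=0 after going negative at step 9, time=2.2500

Answer: 2.2500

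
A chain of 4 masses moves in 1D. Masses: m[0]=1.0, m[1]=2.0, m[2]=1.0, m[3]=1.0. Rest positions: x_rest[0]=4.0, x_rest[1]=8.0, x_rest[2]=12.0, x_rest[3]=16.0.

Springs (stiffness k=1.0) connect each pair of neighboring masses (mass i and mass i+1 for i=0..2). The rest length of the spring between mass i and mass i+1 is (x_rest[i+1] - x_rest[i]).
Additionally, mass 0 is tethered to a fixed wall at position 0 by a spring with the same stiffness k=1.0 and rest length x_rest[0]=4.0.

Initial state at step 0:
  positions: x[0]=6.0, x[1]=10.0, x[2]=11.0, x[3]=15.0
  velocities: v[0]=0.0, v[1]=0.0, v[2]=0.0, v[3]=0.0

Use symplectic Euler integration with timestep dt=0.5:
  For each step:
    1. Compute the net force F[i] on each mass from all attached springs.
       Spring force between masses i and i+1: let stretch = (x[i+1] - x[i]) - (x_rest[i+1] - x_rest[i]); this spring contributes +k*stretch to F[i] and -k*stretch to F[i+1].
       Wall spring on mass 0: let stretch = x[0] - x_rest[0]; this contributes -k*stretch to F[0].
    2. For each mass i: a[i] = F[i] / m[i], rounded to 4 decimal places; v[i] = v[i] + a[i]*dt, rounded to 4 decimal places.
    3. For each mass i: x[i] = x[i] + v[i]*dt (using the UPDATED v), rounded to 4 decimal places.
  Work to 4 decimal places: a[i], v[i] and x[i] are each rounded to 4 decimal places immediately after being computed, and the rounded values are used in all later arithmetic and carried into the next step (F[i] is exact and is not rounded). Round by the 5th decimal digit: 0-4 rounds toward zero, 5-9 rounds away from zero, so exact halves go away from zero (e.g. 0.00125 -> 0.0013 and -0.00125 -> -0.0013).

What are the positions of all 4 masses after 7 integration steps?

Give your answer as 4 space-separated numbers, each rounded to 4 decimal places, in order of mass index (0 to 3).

Step 0: x=[6.0000 10.0000 11.0000 15.0000] v=[0.0000 0.0000 0.0000 0.0000]
Step 1: x=[5.5000 9.6250 11.7500 15.0000] v=[-1.0000 -0.7500 1.5000 0.0000]
Step 2: x=[4.6563 9.0000 12.7813 15.1875] v=[-1.6875 -1.2500 2.0625 0.3750]
Step 3: x=[3.7344 8.3047 13.4688 15.7735] v=[-1.8438 -1.3906 1.3750 1.1719]
Step 4: x=[3.0215 7.6836 13.4415 16.7833] v=[-1.4259 -1.2422 -0.0547 2.0196]
Step 5: x=[2.7187 7.1995 12.8101 17.9577] v=[-0.6056 -0.9683 -1.2628 2.3487]
Step 6: x=[2.8565 6.8566 12.0630 18.8452] v=[0.2755 -0.6859 -1.4943 1.7749]
Step 7: x=[3.2802 6.6645 11.7098 19.0371] v=[0.8473 -0.3843 -0.7064 0.3838]

Answer: 3.2802 6.6645 11.7098 19.0371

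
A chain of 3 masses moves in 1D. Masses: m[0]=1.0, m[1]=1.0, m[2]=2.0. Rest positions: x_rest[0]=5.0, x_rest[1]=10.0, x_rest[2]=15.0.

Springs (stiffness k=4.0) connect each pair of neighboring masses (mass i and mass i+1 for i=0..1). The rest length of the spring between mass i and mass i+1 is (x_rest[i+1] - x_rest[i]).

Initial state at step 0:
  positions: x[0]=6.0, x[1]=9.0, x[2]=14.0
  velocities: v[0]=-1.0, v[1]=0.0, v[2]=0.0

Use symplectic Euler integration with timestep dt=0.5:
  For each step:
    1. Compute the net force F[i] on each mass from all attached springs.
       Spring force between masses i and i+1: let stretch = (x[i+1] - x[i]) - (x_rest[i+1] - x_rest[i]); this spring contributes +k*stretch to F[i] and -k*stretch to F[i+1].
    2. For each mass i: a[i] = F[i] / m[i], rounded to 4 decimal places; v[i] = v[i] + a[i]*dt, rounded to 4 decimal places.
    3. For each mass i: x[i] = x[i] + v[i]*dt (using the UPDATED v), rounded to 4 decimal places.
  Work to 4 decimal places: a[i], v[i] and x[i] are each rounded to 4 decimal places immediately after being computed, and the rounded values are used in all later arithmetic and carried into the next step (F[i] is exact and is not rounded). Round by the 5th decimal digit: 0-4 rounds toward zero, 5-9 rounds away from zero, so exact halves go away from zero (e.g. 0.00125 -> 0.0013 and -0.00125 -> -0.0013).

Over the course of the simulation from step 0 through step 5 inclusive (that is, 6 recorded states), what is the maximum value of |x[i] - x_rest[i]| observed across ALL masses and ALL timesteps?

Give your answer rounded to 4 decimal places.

Answer: 2.5000

Derivation:
Step 0: x=[6.0000 9.0000 14.0000] v=[-1.0000 0.0000 0.0000]
Step 1: x=[3.5000 11.0000 14.0000] v=[-5.0000 4.0000 0.0000]
Step 2: x=[3.5000 8.5000 15.0000] v=[0.0000 -5.0000 2.0000]
Step 3: x=[3.5000 7.5000 15.2500] v=[0.0000 -2.0000 0.5000]
Step 4: x=[2.5000 10.2500 14.1250] v=[-2.0000 5.5000 -2.2500]
Step 5: x=[4.2500 9.1250 13.5625] v=[3.5000 -2.2500 -1.1250]
Max displacement = 2.5000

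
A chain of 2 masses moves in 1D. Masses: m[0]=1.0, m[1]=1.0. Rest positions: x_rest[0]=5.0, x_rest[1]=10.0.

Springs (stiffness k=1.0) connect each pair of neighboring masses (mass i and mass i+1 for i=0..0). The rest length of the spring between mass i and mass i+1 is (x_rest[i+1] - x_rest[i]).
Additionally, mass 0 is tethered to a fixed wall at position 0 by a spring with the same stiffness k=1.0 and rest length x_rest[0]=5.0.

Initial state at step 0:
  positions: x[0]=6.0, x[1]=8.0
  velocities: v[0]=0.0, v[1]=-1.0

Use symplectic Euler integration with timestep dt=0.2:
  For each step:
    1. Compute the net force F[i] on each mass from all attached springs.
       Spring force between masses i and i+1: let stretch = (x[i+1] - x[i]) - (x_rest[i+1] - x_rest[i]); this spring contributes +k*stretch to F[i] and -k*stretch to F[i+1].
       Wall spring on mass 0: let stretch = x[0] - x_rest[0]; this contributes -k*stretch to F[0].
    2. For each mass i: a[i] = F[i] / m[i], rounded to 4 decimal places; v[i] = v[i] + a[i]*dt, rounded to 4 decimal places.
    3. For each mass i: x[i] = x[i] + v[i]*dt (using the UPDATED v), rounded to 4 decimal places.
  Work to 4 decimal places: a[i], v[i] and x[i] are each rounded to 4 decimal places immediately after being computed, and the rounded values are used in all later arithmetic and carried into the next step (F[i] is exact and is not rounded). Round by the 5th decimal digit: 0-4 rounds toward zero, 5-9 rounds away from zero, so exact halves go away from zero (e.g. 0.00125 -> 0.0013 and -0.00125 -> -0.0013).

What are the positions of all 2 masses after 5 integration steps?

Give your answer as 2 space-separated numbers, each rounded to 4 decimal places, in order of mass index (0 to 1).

Step 0: x=[6.0000 8.0000] v=[0.0000 -1.0000]
Step 1: x=[5.8400 7.9200] v=[-0.8000 -0.4000]
Step 2: x=[5.5296 7.9568] v=[-1.5520 0.1840]
Step 3: x=[5.0951 8.0965] v=[-2.1725 0.6986]
Step 4: x=[4.5769 8.3162] v=[-2.5912 1.0983]
Step 5: x=[4.0252 8.5863] v=[-2.7587 1.3504]

Answer: 4.0252 8.5863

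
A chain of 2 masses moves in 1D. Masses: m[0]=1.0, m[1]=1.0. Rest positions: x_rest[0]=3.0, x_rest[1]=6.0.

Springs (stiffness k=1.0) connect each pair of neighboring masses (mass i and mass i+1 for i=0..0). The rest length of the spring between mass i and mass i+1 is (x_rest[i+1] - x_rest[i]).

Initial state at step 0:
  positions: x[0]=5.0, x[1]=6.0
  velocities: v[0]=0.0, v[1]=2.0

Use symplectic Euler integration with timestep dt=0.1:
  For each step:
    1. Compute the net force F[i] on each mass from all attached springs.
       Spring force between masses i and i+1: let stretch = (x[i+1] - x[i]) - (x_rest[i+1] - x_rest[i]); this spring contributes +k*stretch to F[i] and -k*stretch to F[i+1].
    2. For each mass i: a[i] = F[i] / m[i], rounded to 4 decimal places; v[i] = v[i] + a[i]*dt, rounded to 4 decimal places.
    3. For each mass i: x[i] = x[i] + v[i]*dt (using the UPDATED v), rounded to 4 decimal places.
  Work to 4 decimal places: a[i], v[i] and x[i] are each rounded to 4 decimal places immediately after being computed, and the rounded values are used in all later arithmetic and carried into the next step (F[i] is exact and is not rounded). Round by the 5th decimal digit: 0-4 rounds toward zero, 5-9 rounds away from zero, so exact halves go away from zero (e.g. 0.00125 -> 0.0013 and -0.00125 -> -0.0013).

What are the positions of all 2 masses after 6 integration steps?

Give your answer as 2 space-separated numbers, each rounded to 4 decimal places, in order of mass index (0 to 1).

Step 0: x=[5.0000 6.0000] v=[0.0000 2.0000]
Step 1: x=[4.9800 6.2200] v=[-0.2000 2.2000]
Step 2: x=[4.9424 6.4576] v=[-0.3760 2.3760]
Step 3: x=[4.8900 6.7101] v=[-0.5245 2.5245]
Step 4: x=[4.8258 6.9744] v=[-0.6425 2.6425]
Step 5: x=[4.7530 7.2472] v=[-0.7276 2.7276]
Step 6: x=[4.6752 7.5250] v=[-0.7782 2.7782]

Answer: 4.6752 7.5250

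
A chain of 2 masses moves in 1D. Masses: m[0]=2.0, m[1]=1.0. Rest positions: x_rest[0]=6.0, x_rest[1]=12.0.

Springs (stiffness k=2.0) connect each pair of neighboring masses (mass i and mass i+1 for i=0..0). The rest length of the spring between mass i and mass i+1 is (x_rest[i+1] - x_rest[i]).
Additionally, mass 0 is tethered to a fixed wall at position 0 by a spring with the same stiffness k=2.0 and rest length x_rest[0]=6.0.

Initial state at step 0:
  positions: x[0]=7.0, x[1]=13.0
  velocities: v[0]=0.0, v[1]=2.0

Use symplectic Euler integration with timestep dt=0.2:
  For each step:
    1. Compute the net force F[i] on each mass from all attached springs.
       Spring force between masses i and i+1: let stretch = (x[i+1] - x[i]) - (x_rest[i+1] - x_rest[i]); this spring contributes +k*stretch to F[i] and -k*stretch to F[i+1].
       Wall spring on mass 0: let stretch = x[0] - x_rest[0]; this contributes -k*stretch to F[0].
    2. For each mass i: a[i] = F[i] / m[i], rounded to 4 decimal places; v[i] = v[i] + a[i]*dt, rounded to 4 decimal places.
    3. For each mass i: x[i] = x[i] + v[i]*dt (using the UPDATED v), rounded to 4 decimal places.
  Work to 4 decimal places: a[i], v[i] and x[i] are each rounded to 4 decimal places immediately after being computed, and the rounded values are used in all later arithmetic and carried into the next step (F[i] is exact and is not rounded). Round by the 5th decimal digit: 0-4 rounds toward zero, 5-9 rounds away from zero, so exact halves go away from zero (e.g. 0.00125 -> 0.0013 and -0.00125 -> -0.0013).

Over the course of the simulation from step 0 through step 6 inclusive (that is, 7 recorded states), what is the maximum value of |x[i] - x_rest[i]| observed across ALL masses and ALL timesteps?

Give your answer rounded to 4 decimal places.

Step 0: x=[7.0000 13.0000] v=[0.0000 2.0000]
Step 1: x=[6.9600 13.4000] v=[-0.2000 2.0000]
Step 2: x=[6.8992 13.7648] v=[-0.3040 1.8240]
Step 3: x=[6.8371 14.0604] v=[-0.3107 1.4778]
Step 4: x=[6.7904 14.2581] v=[-0.2335 0.9885]
Step 5: x=[6.7708 14.3384] v=[-0.0980 0.4014]
Step 6: x=[6.7831 14.2933] v=[0.0614 -0.2256]
Max displacement = 2.3384

Answer: 2.3384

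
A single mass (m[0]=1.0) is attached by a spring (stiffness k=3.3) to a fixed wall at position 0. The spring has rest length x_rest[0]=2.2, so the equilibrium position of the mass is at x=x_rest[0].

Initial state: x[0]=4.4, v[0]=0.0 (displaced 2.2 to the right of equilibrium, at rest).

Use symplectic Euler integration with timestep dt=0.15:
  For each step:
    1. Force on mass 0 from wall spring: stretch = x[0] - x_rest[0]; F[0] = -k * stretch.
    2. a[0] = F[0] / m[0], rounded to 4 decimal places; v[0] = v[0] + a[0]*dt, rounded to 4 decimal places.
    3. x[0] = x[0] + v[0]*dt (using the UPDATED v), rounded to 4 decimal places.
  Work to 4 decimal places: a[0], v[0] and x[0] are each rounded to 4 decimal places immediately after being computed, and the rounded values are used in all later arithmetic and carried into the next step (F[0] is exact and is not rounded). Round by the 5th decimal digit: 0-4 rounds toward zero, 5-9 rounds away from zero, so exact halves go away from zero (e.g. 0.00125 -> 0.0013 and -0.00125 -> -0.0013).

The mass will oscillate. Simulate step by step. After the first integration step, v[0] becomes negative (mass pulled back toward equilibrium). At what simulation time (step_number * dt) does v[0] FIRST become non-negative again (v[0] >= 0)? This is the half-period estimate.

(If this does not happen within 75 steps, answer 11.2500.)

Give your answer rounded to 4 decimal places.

Answer: 1.8000

Derivation:
Step 0: x=[4.4000] v=[0.0000]
Step 1: x=[4.2367] v=[-1.0890]
Step 2: x=[3.9221] v=[-2.0972]
Step 3: x=[3.4797] v=[-2.9496]
Step 4: x=[2.9422] v=[-3.5831]
Step 5: x=[2.3496] v=[-3.9505]
Step 6: x=[1.7459] v=[-4.0246]
Step 7: x=[1.1759] v=[-3.7998]
Step 8: x=[0.6820] v=[-3.2929]
Step 9: x=[0.3008] v=[-2.5415]
Step 10: x=[0.0606] v=[-1.6014]
Step 11: x=[-0.0208] v=[-0.5424]
Step 12: x=[0.0627] v=[0.5569]
First v>=0 after going negative at step 12, time=1.8000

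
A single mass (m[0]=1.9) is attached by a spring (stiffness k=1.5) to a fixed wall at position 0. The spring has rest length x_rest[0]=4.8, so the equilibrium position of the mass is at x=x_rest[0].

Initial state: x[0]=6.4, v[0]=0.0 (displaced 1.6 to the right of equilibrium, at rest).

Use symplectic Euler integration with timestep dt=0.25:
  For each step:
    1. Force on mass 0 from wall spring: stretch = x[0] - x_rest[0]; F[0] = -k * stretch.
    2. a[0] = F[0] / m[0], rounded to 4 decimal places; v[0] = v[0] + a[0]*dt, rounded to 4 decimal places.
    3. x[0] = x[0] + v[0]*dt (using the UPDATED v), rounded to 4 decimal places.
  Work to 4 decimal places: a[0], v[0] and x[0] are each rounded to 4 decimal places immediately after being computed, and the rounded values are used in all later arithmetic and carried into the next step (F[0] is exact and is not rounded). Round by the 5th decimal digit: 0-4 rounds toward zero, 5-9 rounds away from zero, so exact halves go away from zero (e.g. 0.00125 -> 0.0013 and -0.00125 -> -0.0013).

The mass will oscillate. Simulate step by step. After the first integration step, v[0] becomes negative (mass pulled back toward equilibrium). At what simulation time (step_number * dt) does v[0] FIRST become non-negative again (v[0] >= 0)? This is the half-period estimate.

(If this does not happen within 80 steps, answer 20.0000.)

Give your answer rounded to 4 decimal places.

Answer: 3.7500

Derivation:
Step 0: x=[6.4000] v=[0.0000]
Step 1: x=[6.3211] v=[-0.3158]
Step 2: x=[6.1671] v=[-0.6160]
Step 3: x=[5.9457] v=[-0.8858]
Step 4: x=[5.6677] v=[-1.1119]
Step 5: x=[5.3469] v=[-1.2832]
Step 6: x=[4.9991] v=[-1.3912]
Step 7: x=[4.6415] v=[-1.4305]
Step 8: x=[4.2917] v=[-1.3992]
Step 9: x=[3.9670] v=[-1.2989]
Step 10: x=[3.6834] v=[-1.1345]
Step 11: x=[3.4549] v=[-0.9141]
Step 12: x=[3.2928] v=[-0.6486]
Step 13: x=[3.2050] v=[-0.3511]
Step 14: x=[3.1959] v=[-0.0363]
Step 15: x=[3.2660] v=[0.2803]
First v>=0 after going negative at step 15, time=3.7500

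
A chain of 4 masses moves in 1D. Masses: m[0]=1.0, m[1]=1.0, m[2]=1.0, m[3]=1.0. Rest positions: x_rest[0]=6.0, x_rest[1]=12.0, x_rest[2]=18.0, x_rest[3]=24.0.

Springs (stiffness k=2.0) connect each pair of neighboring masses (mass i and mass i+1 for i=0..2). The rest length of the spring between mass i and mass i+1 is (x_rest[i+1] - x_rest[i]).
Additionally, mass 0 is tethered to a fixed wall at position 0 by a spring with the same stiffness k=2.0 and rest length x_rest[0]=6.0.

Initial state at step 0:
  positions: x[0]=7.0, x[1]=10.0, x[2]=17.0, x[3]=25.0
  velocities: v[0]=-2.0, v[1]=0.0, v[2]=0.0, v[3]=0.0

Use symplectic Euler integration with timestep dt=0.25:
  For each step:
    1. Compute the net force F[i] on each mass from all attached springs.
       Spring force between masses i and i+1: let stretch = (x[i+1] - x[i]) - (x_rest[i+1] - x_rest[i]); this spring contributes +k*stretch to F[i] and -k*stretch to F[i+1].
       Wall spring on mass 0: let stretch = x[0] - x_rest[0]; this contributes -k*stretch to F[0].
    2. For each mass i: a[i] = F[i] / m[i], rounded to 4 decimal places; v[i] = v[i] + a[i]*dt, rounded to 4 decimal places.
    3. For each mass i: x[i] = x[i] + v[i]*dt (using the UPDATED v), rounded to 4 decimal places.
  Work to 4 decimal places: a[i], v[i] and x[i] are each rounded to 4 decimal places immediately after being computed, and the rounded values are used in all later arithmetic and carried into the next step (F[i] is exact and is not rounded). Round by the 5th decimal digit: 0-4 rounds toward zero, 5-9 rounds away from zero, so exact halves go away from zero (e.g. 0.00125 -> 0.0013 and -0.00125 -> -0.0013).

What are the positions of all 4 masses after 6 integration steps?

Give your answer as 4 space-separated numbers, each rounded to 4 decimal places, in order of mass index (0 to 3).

Step 0: x=[7.0000 10.0000 17.0000 25.0000] v=[-2.0000 0.0000 0.0000 0.0000]
Step 1: x=[6.0000 10.5000 17.1250 24.7500] v=[-4.0000 2.0000 0.5000 -1.0000]
Step 2: x=[4.8125 11.2656 17.3750 24.2969] v=[-4.7500 3.0625 1.0000 -1.8125]
Step 3: x=[3.8301 11.9883 17.7266 23.7285] v=[-3.9297 2.8907 1.4063 -2.2735]
Step 4: x=[3.3887 12.4085 18.1111 23.1599] v=[-1.7657 1.6808 1.5381 -2.2745]
Step 5: x=[3.6512 12.4141 18.4139 22.7102] v=[1.0499 0.0222 1.2112 -1.7989]
Step 6: x=[4.5527 12.0743 18.5038 22.4734] v=[3.6058 -1.3594 0.3595 -0.9471]

Answer: 4.5527 12.0743 18.5038 22.4734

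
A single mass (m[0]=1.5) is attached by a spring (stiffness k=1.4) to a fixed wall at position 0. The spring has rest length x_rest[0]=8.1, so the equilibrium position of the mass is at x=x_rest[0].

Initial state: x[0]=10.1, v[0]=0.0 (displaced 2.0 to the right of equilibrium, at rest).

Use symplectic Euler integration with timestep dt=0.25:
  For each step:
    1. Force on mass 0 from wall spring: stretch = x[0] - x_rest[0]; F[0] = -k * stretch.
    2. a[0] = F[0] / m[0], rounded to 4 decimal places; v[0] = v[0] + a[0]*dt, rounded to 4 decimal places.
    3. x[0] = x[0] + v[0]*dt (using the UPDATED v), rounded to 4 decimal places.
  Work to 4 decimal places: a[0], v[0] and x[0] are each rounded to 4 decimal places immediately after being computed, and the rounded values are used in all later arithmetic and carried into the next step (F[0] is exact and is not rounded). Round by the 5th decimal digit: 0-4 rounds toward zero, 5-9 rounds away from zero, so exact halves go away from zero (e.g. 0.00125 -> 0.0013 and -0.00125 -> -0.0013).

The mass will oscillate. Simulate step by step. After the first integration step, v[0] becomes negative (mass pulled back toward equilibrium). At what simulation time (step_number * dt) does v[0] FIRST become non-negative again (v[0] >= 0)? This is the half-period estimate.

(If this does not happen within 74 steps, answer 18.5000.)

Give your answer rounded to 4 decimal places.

Answer: 3.2500

Derivation:
Step 0: x=[10.1000] v=[0.0000]
Step 1: x=[9.9833] v=[-0.4667]
Step 2: x=[9.7568] v=[-0.9061]
Step 3: x=[9.4336] v=[-1.2927]
Step 4: x=[9.0326] v=[-1.6039]
Step 5: x=[8.5772] v=[-1.8215]
Step 6: x=[8.0940] v=[-1.9329]
Step 7: x=[7.6111] v=[-1.9315]
Step 8: x=[7.1568] v=[-1.8174]
Step 9: x=[6.7575] v=[-1.5973]
Step 10: x=[6.4365] v=[-1.2841]
Step 11: x=[6.2125] v=[-0.8960]
Step 12: x=[6.0986] v=[-0.4556]
Step 13: x=[6.1015] v=[0.0114]
First v>=0 after going negative at step 13, time=3.2500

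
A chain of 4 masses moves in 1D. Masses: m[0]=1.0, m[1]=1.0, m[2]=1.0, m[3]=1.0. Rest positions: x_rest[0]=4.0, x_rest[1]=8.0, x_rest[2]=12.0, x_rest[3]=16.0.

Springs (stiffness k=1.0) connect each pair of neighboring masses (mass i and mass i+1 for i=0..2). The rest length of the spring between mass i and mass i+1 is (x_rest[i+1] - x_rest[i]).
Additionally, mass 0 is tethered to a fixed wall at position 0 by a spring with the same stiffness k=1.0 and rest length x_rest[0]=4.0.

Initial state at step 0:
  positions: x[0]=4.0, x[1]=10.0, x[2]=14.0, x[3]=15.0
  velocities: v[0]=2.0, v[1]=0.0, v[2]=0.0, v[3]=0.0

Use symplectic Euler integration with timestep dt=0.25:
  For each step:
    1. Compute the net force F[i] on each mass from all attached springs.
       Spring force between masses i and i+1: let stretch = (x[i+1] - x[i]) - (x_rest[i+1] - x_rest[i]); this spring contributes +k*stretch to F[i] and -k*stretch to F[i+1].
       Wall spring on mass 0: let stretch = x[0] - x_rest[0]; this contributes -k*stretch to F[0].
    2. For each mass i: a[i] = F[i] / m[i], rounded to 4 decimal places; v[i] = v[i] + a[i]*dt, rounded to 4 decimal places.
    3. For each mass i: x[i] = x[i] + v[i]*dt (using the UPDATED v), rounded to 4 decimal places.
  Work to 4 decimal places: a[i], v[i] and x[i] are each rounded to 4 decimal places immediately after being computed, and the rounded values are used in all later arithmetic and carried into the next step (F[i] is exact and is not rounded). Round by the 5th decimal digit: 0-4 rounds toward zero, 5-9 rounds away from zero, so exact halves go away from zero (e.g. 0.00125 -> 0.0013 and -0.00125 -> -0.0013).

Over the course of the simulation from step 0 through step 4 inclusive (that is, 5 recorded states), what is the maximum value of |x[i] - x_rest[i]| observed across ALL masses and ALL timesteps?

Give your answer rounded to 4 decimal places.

Answer: 2.3555

Derivation:
Step 0: x=[4.0000 10.0000 14.0000 15.0000] v=[2.0000 0.0000 0.0000 0.0000]
Step 1: x=[4.6250 9.8750 13.8125 15.1875] v=[2.5000 -0.5000 -0.7500 0.7500]
Step 2: x=[5.2891 9.6680 13.4649 15.5391] v=[2.6563 -0.8281 -1.3906 1.4063]
Step 3: x=[5.8963 9.4246 13.0096 16.0111] v=[2.4288 -0.9736 -1.8213 1.8878]
Step 4: x=[6.3555 9.1848 12.5178 16.5455] v=[1.8368 -0.9594 -1.9672 2.1374]
Max displacement = 2.3555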